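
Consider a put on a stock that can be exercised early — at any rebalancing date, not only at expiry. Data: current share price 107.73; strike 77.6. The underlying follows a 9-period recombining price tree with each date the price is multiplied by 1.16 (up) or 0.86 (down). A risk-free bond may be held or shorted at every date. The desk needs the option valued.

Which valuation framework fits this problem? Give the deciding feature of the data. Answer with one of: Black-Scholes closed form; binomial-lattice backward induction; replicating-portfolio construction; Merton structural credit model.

Key observation: with exercise allowed before expiry on a discrete up/down model (9 steps from spot 107.73), the strike-77.6 put's value must be rolled back through the tree testing early exercise at each node.

framework: binomial-lattice backward induction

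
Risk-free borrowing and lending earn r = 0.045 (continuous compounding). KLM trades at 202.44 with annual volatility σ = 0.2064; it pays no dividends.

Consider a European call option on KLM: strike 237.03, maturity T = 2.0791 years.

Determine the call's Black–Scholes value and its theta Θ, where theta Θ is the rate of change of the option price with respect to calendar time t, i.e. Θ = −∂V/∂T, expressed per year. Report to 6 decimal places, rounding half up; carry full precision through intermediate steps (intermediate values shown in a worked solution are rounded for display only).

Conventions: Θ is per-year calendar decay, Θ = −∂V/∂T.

σ√T = 0.2064·√2.0791 = 0.297610
d₁ = (ln(S/K) + (r+σ²/2)T) / (σ√T) = (ln(202.44/237.03) + (0.045+0.2064²/2)·2.0791) / 0.297610 = (-0.157743 + 0.137845) / 0.297610 = -0.066859
d₂ = d₁ − σ√T = -0.066859 − 0.297610 = -0.364469
e^{−rT} = 0.910684
N(d₁) = 0.473347,  N(d₂) = 0.357754
Call price V = S·N(d₁) − K·e^{−rT}·N(d₂) = 95.824378 − 77.224564 = 18.599814
φ(d₁) = (1/√(2π))·e^{−d₁²/2} = 0.398052
Θ = −S·φ(d₁)·σ/(2√T) − r·K·e^{−rT}·N(d₂) = −5.767369 − 3.475105 = -9.242474

price = 18.599814
Θ = -9.242474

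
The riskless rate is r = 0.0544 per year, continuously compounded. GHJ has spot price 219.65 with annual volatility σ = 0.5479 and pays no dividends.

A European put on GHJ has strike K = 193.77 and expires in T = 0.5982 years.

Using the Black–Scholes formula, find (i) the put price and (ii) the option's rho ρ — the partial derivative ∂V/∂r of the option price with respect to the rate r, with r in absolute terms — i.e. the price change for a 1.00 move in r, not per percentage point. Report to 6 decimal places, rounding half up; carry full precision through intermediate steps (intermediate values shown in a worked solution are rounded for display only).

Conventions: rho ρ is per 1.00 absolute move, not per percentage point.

price = 20.427557
ρ = -48.936586

σ√T = 0.5479·√0.5982 = 0.423764
d₁ = (ln(S/K) + (r+σ²/2)T) / (σ√T) = (ln(219.65/193.77) + (0.0544+0.5479²/2)·0.5982) / 0.423764 = (0.125363 + 0.122330) / 0.423764 = 0.584508
d₂ = d₁ − σ√T = 0.584508 − 0.423764 = 0.160744
e^{−rT} = 0.967982
N(−d₁) = 0.279439,  N(−d₂) = 0.436148
Put price V = K·e^{−rT}·N(−d₂) − S·N(−d₁) = 81.806396 − 61.378839 = 20.427557
ρ = −K·T·e^{−rT}·N(−d₂) = -48.936586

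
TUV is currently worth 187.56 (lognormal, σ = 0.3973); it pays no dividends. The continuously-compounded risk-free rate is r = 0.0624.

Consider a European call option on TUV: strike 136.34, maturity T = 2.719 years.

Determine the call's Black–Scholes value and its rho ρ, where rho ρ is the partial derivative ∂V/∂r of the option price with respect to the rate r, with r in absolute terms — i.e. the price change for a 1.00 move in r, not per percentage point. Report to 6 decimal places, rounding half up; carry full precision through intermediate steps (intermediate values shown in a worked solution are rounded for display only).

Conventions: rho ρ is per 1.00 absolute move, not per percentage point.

σ√T = 0.3973·√2.719 = 0.655123
d₁ = (ln(S/K) + (r+σ²/2)T) / (σ√T) = (ln(187.56/136.34) + (0.0624+0.3973²/2)·2.719) / 0.655123 = (0.318947 + 0.384259) / 0.655123 = 1.073395
d₂ = d₁ − σ√T = 1.073395 − 0.655123 = 0.418271
e^{−rT} = 0.843947
N(d₁) = 0.858453,  N(d₂) = 0.662126
Call price V = S·N(d₁) − K·e^{−rT}·N(d₂) = 161.011435 − 76.186637 = 84.824798
ρ = K·T·e^{−rT}·N(d₂) = 207.151466

price = 84.824798
ρ = 207.151466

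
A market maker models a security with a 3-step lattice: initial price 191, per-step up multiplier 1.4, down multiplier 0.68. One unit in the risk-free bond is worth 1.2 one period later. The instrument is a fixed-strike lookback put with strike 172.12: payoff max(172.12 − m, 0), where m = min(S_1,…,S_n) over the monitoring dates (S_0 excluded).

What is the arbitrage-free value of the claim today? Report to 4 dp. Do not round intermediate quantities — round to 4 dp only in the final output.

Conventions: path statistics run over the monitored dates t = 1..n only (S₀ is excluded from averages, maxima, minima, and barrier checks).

No-arbitrage gives p* = (R−d)/(u−d) = 0.7222: enumerate every path, weight its payoff by its p*-probability, and discount by R^3.
Enumerate all 2^3 = 8 price paths (U = up ×1.4, D = down ×0.68); each path with k up-moves has probability p*^k·(1−p*)^(3−k).
DDD: m=60.0565, payoff=112.0635, prob=0.021433
UDD: m=123.6458, payoff=48.4742, prob=0.055727
DUD: m=123.6458, payoff=48.4742, prob=0.055727
UUD: m=254.5648, payoff=0.0000, prob=0.144890
DDU: m=88.3184, payoff=83.8016, prob=0.055727
UDU: m=181.8320, payoff=0.0000, prob=0.144890
DUU: m=129.8800, payoff=42.2400, prob=0.144890
UUU: m=267.4000, payoff=0.0000, prob=0.376715
Price = Σ prob·payoff / R^3 = 18.594738 / 1.728000 = 10.7608

price = 10.7608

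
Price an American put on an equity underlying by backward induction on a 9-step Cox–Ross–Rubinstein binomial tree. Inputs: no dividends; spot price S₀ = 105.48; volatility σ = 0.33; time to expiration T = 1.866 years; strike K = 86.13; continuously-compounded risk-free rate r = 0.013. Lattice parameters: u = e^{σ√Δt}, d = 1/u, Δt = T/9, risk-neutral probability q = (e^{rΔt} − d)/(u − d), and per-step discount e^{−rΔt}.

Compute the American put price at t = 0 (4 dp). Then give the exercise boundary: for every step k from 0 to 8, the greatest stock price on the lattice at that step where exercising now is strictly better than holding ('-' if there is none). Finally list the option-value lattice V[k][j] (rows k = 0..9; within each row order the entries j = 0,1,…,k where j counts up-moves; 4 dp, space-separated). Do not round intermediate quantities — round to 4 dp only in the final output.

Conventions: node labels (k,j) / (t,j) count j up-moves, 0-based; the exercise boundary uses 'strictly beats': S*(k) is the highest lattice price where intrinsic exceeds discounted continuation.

Δt=0.20733  u=1.16214  d=0.86048  q=0.47145  discount=0.99731
step 9 (expiry): payoffs max(K−S,0) = 58.8497 49.2861 36.3699 18.9258 0.0000 0.0000 0.0000 0.0000 0.0000 0.0000
step 8: (k=8,j=0): S=31.7035, K−S=54.4265, hold=54.1947 ⇒ V=54.4265 exercise | (k=8,j=1): S=42.8177, K−S=43.3123, hold=43.0805 ⇒ V=43.3123 exercise | (k=8,j=2): S=57.8281, K−S=28.3019, hold=28.0701 ⇒ V=28.3019 exercise | (k=8,j=3): S=78.1006, K−S=8.0294, hold=9.9763 ⇒ V=9.9763 continue | (k=8,j=4): S=105.4800, K−S=0.0000, hold=0.0000 ⇒ V=0.0000 continue | (k=8,j=5): S=142.4577, K−S=0.0000, hold=0.0000 ⇒ V=0.0000 continue | (k=8,j=6): S=192.3984, K−S=0.0000, hold=0.0000 ⇒ V=0.0000 continue | (k=8,j=7): S=259.8467, K−S=0.0000, hold=0.0000 ⇒ V=0.0000 continue | (k=8,j=8): S=350.9401, K−S=0.0000, hold=0.0000 ⇒ V=0.0000 continue  boundary S*=57.8281
step 7: (k=7,j=0): S=36.8439, K−S=49.2861, hold=49.0543 ⇒ V=49.2861 exercise | (k=7,j=1): S=49.7601, K−S=36.3699, hold=36.1381 ⇒ V=36.3699 exercise | (k=7,j=2): S=67.2042, K−S=18.9258, hold=19.6093 ⇒ V=19.6093 continue | (k=7,j=3): S=90.7637, K−S=0.0000, hold=5.2587 ⇒ V=5.2587 continue | (k=7,j=4): S=122.5824, K−S=0.0000, hold=0.0000 ⇒ V=0.0000 continue | (k=7,j=5): S=165.5555, K−S=0.0000, hold=0.0000 ⇒ V=0.0000 continue | (k=7,j=6): S=223.5936, K−S=0.0000, hold=0.0000 ⇒ V=0.0000 continue | (k=7,j=7): S=301.9779, K−S=0.0000, hold=0.0000 ⇒ V=0.0000 continue  boundary S*=49.7601
step 6: (k=6,j=0): S=42.8177, K−S=43.3123, hold=43.0805 ⇒ V=43.3123 exercise | (k=6,j=1): S=57.8281, K−S=28.3019, hold=28.3915 ⇒ V=28.3915 continue | (k=6,j=2): S=78.1006, K−S=8.0294, hold=12.8091 ⇒ V=12.8091 continue | (k=6,j=3): S=105.4800, K−S=0.0000, hold=2.7720 ⇒ V=2.7720 continue | (k=6,j=4): S=142.4577, K−S=0.0000, hold=0.0000 ⇒ V=0.0000 continue | (k=6,j=5): S=192.3984, K−S=0.0000, hold=0.0000 ⇒ V=0.0000 continue | (k=6,j=6): S=259.8467, K−S=0.0000, hold=0.0000 ⇒ V=0.0000 continue  boundary S*=42.8177
step 5: (k=5,j=0): S=49.7601, K−S=36.3699, hold=36.1802 ⇒ V=36.3699 exercise | (k=5,j=1): S=67.2042, K−S=18.9258, hold=20.9885 ⇒ V=20.9885 continue | (k=5,j=2): S=90.7637, K−S=0.0000, hold=8.0554 ⇒ V=8.0554 continue | (k=5,j=3): S=122.5824, K−S=0.0000, hold=1.4612 ⇒ V=1.4612 continue | (k=5,j=4): S=165.5555, K−S=0.0000, hold=0.0000 ⇒ V=0.0000 continue | (k=5,j=5): S=223.5936, K−S=0.0000, hold=0.0000 ⇒ V=0.0000 continue  boundary S*=49.7601
step 4: (k=4,j=0): S=57.8281, K−S=28.3019, hold=29.0400 ⇒ V=29.0400 continue | (k=4,j=1): S=78.1006, K−S=8.0294, hold=14.8511 ⇒ V=14.8511 continue | (k=4,j=2): S=105.4800, K−S=0.0000, hold=4.9332 ⇒ V=4.9332 continue | (k=4,j=3): S=142.4577, K−S=0.0000, hold=0.7702 ⇒ V=0.7702 continue | (k=4,j=4): S=192.3984, K−S=0.0000, hold=0.0000 ⇒ V=0.0000 continue  boundary S*=-
step 3: (k=3,j=0): S=67.2042, K−S=18.9258, hold=22.2904 ⇒ V=22.2904 continue | (k=3,j=1): S=90.7637, K−S=0.0000, hold=10.1479 ⇒ V=10.1479 continue | (k=3,j=2): S=122.5824, K−S=0.0000, hold=2.9626 ⇒ V=2.9626 continue | (k=3,j=3): S=165.5555, K−S=0.0000, hold=0.4060 ⇒ V=0.4060 continue  boundary S*=-
step 2: (k=2,j=0): S=78.1006, K−S=8.0294, hold=16.5212 ⇒ V=16.5212 continue | (k=2,j=1): S=105.4800, K−S=0.0000, hold=6.7422 ⇒ V=6.7422 continue | (k=2,j=2): S=142.4577, K−S=0.0000, hold=1.7525 ⇒ V=1.7525 continue  boundary S*=-
step 1: (k=1,j=0): S=90.7637, K−S=0.0000, hold=11.8788 ⇒ V=11.8788 continue | (k=1,j=1): S=122.5824, K−S=0.0000, hold=4.3780 ⇒ V=4.3780 continue  boundary S*=-
step 0: (k=0,j=0): S=105.4800, K−S=0.0000, hold=8.3201 ⇒ V=8.3201 continue  boundary S*=-

price = 8.3201
boundary = - - - - - 49.7601 42.8177 49.7601 57.8281
tree:
8.3201
11.8788 4.3780
16.5212 6.7422 1.7525
22.2904 10.1479 2.9626 0.4060
29.0400 14.8511 4.9332 0.7702 0.0000
36.3699 20.9885 8.0554 1.4612 0.0000 0.0000
43.3123 28.3915 12.8091 2.7720 0.0000 0.0000 0.0000
49.2861 36.3699 19.6093 5.2587 0.0000 0.0000 0.0000 0.0000
54.4265 43.3123 28.3019 9.9763 0.0000 0.0000 0.0000 0.0000 0.0000
58.8497 49.2861 36.3699 18.9258 0.0000 0.0000 0.0000 0.0000 0.0000 0.0000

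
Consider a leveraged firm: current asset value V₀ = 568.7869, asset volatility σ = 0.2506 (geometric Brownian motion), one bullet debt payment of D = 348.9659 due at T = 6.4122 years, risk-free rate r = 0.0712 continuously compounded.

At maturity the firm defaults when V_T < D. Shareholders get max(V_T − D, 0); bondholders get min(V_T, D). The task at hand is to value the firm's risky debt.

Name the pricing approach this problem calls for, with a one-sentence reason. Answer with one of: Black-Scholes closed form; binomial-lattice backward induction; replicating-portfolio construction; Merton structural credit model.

Key observation: with the firm-asset dynamics (V₀ = 568.7869) and a single zero-coupon liability of face 348.9659 given, debt value, spread, and default probability all derive from the option view of the balance sheet.

framework: Merton structural credit model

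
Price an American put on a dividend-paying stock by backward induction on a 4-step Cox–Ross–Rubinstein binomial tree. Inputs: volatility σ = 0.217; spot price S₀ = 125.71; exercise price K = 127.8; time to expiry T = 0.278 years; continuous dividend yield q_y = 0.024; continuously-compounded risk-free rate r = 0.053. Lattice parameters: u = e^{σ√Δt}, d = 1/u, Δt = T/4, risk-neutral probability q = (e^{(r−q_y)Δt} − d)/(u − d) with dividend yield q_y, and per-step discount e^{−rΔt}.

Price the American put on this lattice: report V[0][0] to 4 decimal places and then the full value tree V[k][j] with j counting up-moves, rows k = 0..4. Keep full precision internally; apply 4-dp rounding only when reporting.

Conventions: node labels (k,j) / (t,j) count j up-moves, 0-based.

price = 6.4559
tree:
6.4559
10.2728 2.7367
15.6808 5.0117 0.5118
21.9148 9.0797 1.0342 0.0000
27.8022 15.6808 2.0900 0.0000 0.0000

Δt=0.06950, u=1.05888, d=0.94440, q=0.50333, disc=e^(-rΔt)=0.99632
k=4 terminal: V=max(K-S,0) → 27.8022 15.6808 2.0900 0.0000 0.0000
k=3: j=0 S=105.8852 intr=21.9148 cont=21.6214 V=21.9148[EX]; j=1 S=118.7203 intr=9.0797 cont=8.8077 V=9.0797[EX]; j=2 S=133.1112 intr=0.0000 cont=1.0342 V=1.0342[hold]; j=3 S=149.2466 intr=0.0000 cont=0.0000 V=0.0000[hold]
k=2: j=0 S=112.1192 intr=15.6808 cont=15.3977 V=15.6808[EX]; j=1 S=125.7100 intr=2.0900 cont=5.0117 V=5.0117[hold]; j=2 S=140.9482 intr=0.0000 cont=0.5118 V=0.5118[hold]
k=1: j=0 S=118.7203 intr=9.0797 cont=10.2728 V=10.2728[hold]; j=1 S=133.1112 intr=0.0000 cont=2.7367 V=2.7367[hold]
k=0: j=0 S=125.7100 intr=2.0900 cont=6.4559 V=6.4559[hold]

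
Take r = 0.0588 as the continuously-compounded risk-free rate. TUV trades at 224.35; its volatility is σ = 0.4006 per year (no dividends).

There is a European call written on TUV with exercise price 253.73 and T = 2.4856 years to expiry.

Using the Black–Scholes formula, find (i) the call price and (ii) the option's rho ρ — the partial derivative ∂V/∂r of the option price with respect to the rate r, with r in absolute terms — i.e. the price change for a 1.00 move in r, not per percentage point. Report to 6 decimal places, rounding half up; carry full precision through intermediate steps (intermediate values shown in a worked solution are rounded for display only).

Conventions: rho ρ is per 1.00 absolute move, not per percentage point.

σ√T = 0.4006·√2.4856 = 0.631577
d₁ = (ln(S/K) + (r+σ²/2)T) / (σ√T) = (ln(224.35/253.73) + (0.0588+0.4006²/2)·2.4856) / 0.631577 = (-0.123063 + 0.345598) / 0.631577 = 0.352348
d₂ = d₁ − σ√T = 0.352348 − 0.631577 = -0.279230
e^{−rT} = 0.864025
N(d₁) = 0.637711,  N(d₂) = 0.390034
Call price V = S·N(d₁) − K·e^{−rT}·N(d₂) = 143.070525 − 85.506884 = 57.563641
ρ = K·T·e^{−rT}·N(d₂) = 212.535911

price = 57.563641
ρ = 212.535911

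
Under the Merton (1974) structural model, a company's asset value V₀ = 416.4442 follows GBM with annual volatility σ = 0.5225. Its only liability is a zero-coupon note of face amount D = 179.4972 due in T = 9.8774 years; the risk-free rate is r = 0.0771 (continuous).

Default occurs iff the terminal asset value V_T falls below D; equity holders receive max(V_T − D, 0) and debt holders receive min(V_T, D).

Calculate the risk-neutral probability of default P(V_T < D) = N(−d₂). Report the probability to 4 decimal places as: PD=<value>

Equity is a call on the firm's assets struck at D = 179.4972:
d₁ = [ln(V₀/D) + (r + σ²/2)T] / (σ√T)
   = [ln(416.4442/179.4972) + (0.0771 + 0.5·0.5225²)·9.8774] / (0.5225·√9.8774)
   = [0.841593 + 2.109844] / 1.642130 = 1.797322
d₂ = d₁ − σ√T = 1.797322 − 1.642130 = 0.155191
risk-neutral PD = N(−d₂) = N(-0.155191) = 0.438335

PD=0.4383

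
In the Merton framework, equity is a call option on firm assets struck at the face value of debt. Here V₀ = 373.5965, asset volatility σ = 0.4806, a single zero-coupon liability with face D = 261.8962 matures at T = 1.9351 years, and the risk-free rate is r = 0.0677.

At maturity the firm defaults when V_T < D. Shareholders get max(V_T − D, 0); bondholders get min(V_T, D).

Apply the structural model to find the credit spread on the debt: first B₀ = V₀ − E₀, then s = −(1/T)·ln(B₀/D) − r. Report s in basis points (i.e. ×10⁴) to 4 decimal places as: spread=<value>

Equity is a call on the firm's assets struck at D = 261.8962:
d₁ = [ln(V₀/D) + (r + σ²/2)T] / (σ√T)
   = [ln(373.5965/261.8962) + (0.0677 + 0.5·0.4806²)·1.9351] / (0.4806·√1.9351)
   = [0.355228 + 0.354487] / 0.668552 = 1.061571
d₂ = d₁ − σ√T = 1.061571 − 0.668552 = 0.393018
N(d₁) = 0.855785,  N(d₂) = 0.652847,  e^(−rT) = 0.877212
E₀ = V₀·N(d₁) − D·e^(−rT)·N(d₂)
   = 373.5965·0.855785 − 261.8962·0.877212·0.652847 = 169.734033
B₀ = V₀ − E₀ = 373.5965 − 169.734033 = 203.862467
spread = −(1/T)·ln(B₀/D) − r = −(1/1.9351)·ln(203.862467/261.8962) − 0.0677 = 0.06175205
in basis points: 0.06175205 × 10⁴ = 617.5205 bp

spread=617.5205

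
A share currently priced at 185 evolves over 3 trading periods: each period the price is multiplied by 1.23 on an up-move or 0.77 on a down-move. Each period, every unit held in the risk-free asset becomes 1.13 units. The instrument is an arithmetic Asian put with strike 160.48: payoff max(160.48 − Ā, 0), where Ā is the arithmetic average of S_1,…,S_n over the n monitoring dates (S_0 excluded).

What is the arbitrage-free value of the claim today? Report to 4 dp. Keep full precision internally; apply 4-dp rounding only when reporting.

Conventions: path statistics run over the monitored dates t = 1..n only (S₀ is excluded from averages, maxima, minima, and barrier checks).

Risk-neutral up-probability p* = (R−d)/(u−d) = (1.13−0.77)/(1.23−0.77) = 0.7826; the claim prices as the p*-weighted sum of path payoffs discounted by R^3.
Enumerate all 2^3 = 8 price paths (U = up ×1.23, D = down ×0.77); each path with k up-moves has probability p*^k·(1−p*)^(3−k).
DDD: Ā=112.1984, payoff=48.2816, prob=0.010274
UDD: Ā=179.2260, payoff=0.0000, prob=0.036985
DUD: Ā=150.8593, payoff=9.6207, prob=0.036985
UUD: Ā=240.9830, payoff=0.0000, prob=0.133147
DDU: Ā=129.0170, payoff=31.4630, prob=0.036985
UDU: Ā=206.0920, payoff=0.0000, prob=0.133147
DUU: Ā=177.7254, payoff=0.0000, prob=0.133147
UUU: Ā=283.8990, payoff=0.0000, prob=0.479329
Price = Σ prob·payoff / R^3 = 2.015524 / 1.442897 = 1.3969

price = 1.3969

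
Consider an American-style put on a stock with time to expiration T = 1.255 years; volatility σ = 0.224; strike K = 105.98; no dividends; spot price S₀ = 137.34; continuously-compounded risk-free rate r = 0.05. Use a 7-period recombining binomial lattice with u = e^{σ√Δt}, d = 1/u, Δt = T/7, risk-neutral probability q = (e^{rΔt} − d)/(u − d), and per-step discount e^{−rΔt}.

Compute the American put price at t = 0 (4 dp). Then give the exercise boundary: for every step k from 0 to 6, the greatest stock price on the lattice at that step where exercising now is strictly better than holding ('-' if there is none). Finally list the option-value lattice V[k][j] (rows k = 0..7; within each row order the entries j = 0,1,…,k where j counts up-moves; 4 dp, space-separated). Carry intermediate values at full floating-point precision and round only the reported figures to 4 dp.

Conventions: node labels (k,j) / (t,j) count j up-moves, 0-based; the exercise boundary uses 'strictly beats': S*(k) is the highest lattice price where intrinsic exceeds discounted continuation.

price = 1.4616
boundary = - - - - - 85.4753 93.9792
tree:
1.4616
2.6097 0.4425
4.5729 0.8691 0.0621
7.8222 1.6964 0.1316 0.0000
12.9565 3.2872 0.2788 0.0000 0.0000
20.5047 6.3143 0.5907 0.0000 0.0000 0.0000
28.2391 12.0008 1.2513 0.0000 0.0000 0.0000 0.0000
35.2737 20.5047 2.6508 0.0000 0.0000 0.0000 0.0000 0.0000

Δt=0.17929, u=1.09949, d=0.90951, q=0.52370, disc=e^(-rΔt)=0.99108
k=7 terminal: V=max(K-S,0) → 35.2737 20.5047 2.6508 0.0000 0.0000 0.0000 0.0000 0.0000
k=6: j=0 S=77.7409 intr=28.2391 cont=27.2933 V=28.2391[EX]; j=1 S=93.9792 intr=12.0008 cont=11.0550 V=12.0008[EX]; j=2 S=113.6095 intr=0.0000 cont=1.2513 V=1.2513[hold]; j=3 S=137.3400 intr=0.0000 cont=0.0000 V=0.0000[hold]; j=4 S=166.0273 intr=0.0000 cont=0.0000 V=0.0000[hold]; j=5 S=200.7068 intr=0.0000 cont=0.0000 V=0.0000[hold]; j=6 S=242.6301 intr=0.0000 cont=0.0000 V=0.0000[hold]  S*(6)=93.9792
k=5: j=0 S=85.4753 intr=20.5047 cont=19.5589 V=20.5047[EX]; j=1 S=103.3292 intr=2.6508 cont=6.3143 V=6.3143[hold]; j=2 S=124.9125 intr=0.0000 cont=0.5907 V=0.5907[hold]; j=3 S=151.0040 intr=0.0000 cont=0.0000 V=0.0000[hold]; j=4 S=182.5454 intr=0.0000 cont=0.0000 V=0.0000[hold]; j=5 S=220.6751 intr=0.0000 cont=0.0000 V=0.0000[hold]  S*(5)=85.4753
k=4: j=0 S=93.9792 intr=12.0008 cont=12.9565 V=12.9565[hold]; j=1 S=113.6095 intr=0.0000 cont=3.2872 V=3.2872[hold]; j=2 S=137.3400 intr=0.0000 cont=0.2788 V=0.2788[hold]; j=3 S=166.0273 intr=0.0000 cont=0.0000 V=0.0000[hold]; j=4 S=200.7068 intr=0.0000 cont=0.0000 V=0.0000[hold]  S*(4)=-
k=3: j=0 S=103.3292 intr=2.6508 cont=7.8222 V=7.8222[hold]; j=1 S=124.9125 intr=0.0000 cont=1.6964 V=1.6964[hold]; j=2 S=151.0040 intr=0.0000 cont=0.1316 V=0.1316[hold]; j=3 S=182.5454 intr=0.0000 cont=0.0000 V=0.0000[hold]  S*(3)=-
k=2: j=0 S=113.6095 intr=0.0000 cont=4.5729 V=4.5729[hold]; j=1 S=137.3400 intr=0.0000 cont=0.8691 V=0.8691[hold]; j=2 S=166.0273 intr=0.0000 cont=0.0621 V=0.0621[hold]  S*(2)=-
k=1: j=0 S=124.9125 intr=0.0000 cont=2.6097 V=2.6097[hold]; j=1 S=151.0040 intr=0.0000 cont=0.4425 V=0.4425[hold]  S*(1)=-
k=0: j=0 S=137.3400 intr=0.0000 cont=1.4616 V=1.4616[hold]  S*(0)=-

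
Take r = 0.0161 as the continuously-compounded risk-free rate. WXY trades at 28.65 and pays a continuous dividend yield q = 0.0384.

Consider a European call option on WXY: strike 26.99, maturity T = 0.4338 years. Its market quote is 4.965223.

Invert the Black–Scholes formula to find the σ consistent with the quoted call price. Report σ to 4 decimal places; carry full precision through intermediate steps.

At σ = 0.5912 the Black–Scholes value reproduces the quote:
σ√T = 0.5912·√0.4338 = 0.389385
d₁ = (ln(S/K) + (r−q+σ²/2)T) / (σ√T) = (ln(28.65/26.99) + (0.0161−0.0384+0.5912²/2)·0.4338) / 0.389385 = (0.059687 + 0.066137) / 0.389385 = 0.323134
d₂ = d₁ − σ√T = 0.323134 − 0.389385 = -0.066251
e^{−rT} = 0.993040
e^{−qT} = 0.983480
N(d₁) = 0.626703,  N(d₂) = 0.473589
V = S·e^{−qT}·N(d₁) − K·e^{−rT}·N(d₂) = 17.658430 − 12.693208 = 4.965223 (equal to the quote); since ∂V/∂σ > 0 for all σ, the implied volatility is unique

sigma = 0.5912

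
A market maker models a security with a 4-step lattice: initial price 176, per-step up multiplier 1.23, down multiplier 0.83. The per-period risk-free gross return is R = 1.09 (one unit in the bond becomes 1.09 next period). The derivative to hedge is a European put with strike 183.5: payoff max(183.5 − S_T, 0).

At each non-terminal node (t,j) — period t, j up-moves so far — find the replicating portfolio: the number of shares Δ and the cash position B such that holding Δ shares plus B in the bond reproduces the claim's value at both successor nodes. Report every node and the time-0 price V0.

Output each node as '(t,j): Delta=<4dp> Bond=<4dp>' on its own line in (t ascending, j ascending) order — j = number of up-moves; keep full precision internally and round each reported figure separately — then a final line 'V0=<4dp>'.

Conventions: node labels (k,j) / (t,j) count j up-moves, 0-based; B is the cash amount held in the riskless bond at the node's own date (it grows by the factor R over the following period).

No-arbitrage ⇒ martingale measure with p* = (R−d)/(u−d) = 0.6500.
Terminal payoffs: V(4,0)=99.9734, V(4,1)=59.7196, V(4,2)=0.0663, V(4,3)=0.0000, V(4,4)=0.0000
  t=3,j=0: stock 100.6345 → up 123.7804 (V=59.7196), down 83.5266 (V=99.9734). Price 67.7141; hedge Δ=-1.0000, bond B=168.3486.
  t=3,j=1: stock 149.1331 → up 183.4337 (V=0.0663), down 123.7804 (V=59.7196). Price 19.2156; hedge Δ=-1.0000, bond B=168.3486.
  t=3,j=2: stock 221.0044 → up 271.8355 (V=0.0000), down 183.4337 (V=0.0663). Price 0.0213; hedge Δ=-0.0008, bond B=0.1871.
  t=3,j=3: stock 327.5126 → up 402.8405 (V=0.0000), down 271.8355 (V=0.0000). Price 0.0000; hedge Δ=0.0000, bond B=0.0000.
  t=2,j=0: stock 121.2464 → up 149.1331 (V=19.2156), down 100.6345 (V=67.7141). Price 33.2019; hedge Δ=-1.0000, bond B=154.4483.
  t=2,j=1: stock 179.6784 → up 221.0044 (V=0.0213), down 149.1331 (V=19.2156). Price 6.1828; hedge Δ=-0.2671, bond B=54.1685.
  t=2,j=2: stock 266.2704 → up 327.5126 (V=0.0000), down 221.0044 (V=0.0213). Price 0.0068; hedge Δ=-0.0002, bond B=0.0601.
  t=1,j=0: stock 146.0800 → up 179.6784 (V=6.1828), down 121.2464 (V=33.2019). Price 14.3482; hedge Δ=-0.4624, bond B=81.8958.
  t=1,j=1: stock 216.4800 → up 266.2704 (V=0.0068), down 179.6784 (V=6.1828). Price 1.9894; hedge Δ=-0.0713, bond B=17.4294.
  t=0,j=0: stock 176.0000 → up 216.4800 (V=1.9894), down 146.0800 (V=14.3482). Price 5.7935; hedge Δ=-0.1756, bond B=36.6905.
Sanity check at the root: Δ(0,0)·S0 + B(0,0) reproduces V0 = 5.7935.

(0,0): Delta=-0.1756 Bond=36.6905
(1,0): Delta=-0.4624 Bond=81.8958
(1,1): Delta=-0.0713 Bond=17.4294
(2,0): Delta=-1.0000 Bond=154.4483
(2,1): Delta=-0.2671 Bond=54.1685
(2,2): Delta=-0.0002 Bond=0.0601
(3,0): Delta=-1.0000 Bond=168.3486
(3,1): Delta=-1.0000 Bond=168.3486
(3,2): Delta=-0.0008 Bond=0.1871
(3,3): Delta=0.0000 Bond=0.0000
V0=5.7935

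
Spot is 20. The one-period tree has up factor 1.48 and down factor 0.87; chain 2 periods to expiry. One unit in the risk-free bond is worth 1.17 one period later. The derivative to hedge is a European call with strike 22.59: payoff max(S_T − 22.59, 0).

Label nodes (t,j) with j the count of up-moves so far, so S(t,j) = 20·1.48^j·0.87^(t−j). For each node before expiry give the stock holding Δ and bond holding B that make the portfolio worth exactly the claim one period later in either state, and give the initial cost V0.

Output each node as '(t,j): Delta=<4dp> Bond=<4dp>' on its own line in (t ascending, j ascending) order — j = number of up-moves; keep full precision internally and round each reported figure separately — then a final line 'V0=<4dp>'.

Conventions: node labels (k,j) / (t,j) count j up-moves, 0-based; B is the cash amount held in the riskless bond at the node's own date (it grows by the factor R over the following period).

(0,0): Delta=0.7347 Bond=-9.7901
(1,0): Delta=0.2979 Bond=-3.8545
(1,1): Delta=1.0000 Bond=-19.3077
V0=4.9036

Under the risk-neutral measure, an up-move has probability p* = (R−d)/(u−d) = 0.4918 and values discount at R = 1.17.
At maturity the claim pays: V(2,0)=0.0000, V(2,1)=3.1620, V(2,2)=21.2180
  t=1,j=0: stock 17.4000 → up 25.7520 (V=3.1620), down 15.1380 (V=0.0000). Price 1.3291; hedge Δ=0.2979, bond B=-3.8545.
  t=1,j=1: stock 29.6000 → up 43.8080 (V=21.2180), down 25.7520 (V=3.1620). Price 10.2923; hedge Δ=1.0000, bond B=-19.3077.
  t=0,j=0: stock 20.0000 → up 29.6000 (V=10.2923), down 17.4000 (V=1.3291). Price 4.9036; hedge Δ=0.7347, bond B=-9.7901.
Verification: the root portfolio costs Δ(0,0)·S0 + B(0,0) = 4.9036, matching V0.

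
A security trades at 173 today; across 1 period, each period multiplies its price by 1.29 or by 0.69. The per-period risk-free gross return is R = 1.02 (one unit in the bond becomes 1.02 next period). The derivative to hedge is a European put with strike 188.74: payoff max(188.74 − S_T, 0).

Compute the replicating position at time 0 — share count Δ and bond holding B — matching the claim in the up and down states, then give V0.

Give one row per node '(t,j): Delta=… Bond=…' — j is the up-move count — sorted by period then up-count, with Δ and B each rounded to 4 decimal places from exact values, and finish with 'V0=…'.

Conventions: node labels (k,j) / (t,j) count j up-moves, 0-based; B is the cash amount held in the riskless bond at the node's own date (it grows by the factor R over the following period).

The replicating-portfolio and risk-neutral prices coincide; use p* = (1.02−0.69)/(1.29−0.69) = 0.5500 for the latter.
Expiry values: V(1,0)=69.3700, V(1,1)=0.0000
(0,0): S=173.0000. Δ = (V_up−V_dn)/(S_up−S_dn) = (0.0000−69.3700)/(223.1700−119.3700) = -0.6683. V = [p*·0.0000 + (1−p*)·69.3700]/1.02 = 30.6044. B = V − Δ·S = 146.2211.
Verification: the root portfolio costs Δ(0,0)·S0 + B(0,0) = 30.6044, matching V0.

(0,0): Delta=-0.6683 Bond=146.2211
V0=30.6044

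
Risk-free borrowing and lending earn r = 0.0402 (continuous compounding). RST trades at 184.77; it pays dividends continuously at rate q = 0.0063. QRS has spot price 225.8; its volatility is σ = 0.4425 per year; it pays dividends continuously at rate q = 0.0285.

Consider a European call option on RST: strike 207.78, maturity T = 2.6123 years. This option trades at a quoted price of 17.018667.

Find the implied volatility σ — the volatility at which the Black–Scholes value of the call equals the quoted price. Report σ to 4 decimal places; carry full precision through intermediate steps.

At σ = 0.1650 the Black–Scholes value reproduces the quote:
σ√T = 0.165·√2.6123 = 0.266683
d₁ = (ln(S/K) + (r−q+σ²/2)T) / (σ√T) = (ln(184.77/207.78) + (0.0402−0.0063+0.165²/2)·2.6123) / 0.266683 = (-0.117368 + 0.124117) / 0.266683 = 0.025307
d₂ = d₁ − σ√T = 0.025307 − 0.266683 = -0.241376
e^{−rT} = 0.900312
e^{−qT} = 0.983677
N(d₁) = 0.510095,  N(d₂) = 0.404632
V = S·e^{−qT}·N(d₁) − K·e^{−rT}·N(d₂) = 92.711799 − 75.693132 = 17.018667 (matching the quote); vega is positive throughout, so no other σ reproduces this price

sigma = 0.1650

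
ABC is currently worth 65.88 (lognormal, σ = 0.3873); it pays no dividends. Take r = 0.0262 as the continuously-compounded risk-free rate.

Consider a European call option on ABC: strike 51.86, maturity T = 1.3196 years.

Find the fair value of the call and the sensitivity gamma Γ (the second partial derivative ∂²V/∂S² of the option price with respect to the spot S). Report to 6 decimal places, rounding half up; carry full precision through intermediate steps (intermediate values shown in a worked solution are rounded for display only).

price = 19.929609
Γ = 0.009581

σ√T = 0.3873·√1.3196 = 0.444906
d₁ = (ln(S/K) + (r+σ²/2)T) / (σ√T) = (ln(65.88/51.86) + (0.0262+0.3873²/2)·1.3196) / 0.444906 = (0.239287 + 0.133544) / 0.444906 = 0.838000
d₂ = d₁ − σ√T = 0.838000 − 0.444906 = 0.393093
e^{−rT} = 0.966017
N(d₁) = 0.798985,  N(d₂) = 0.652875
Call price V = S·N(d₁) − K·e^{−rT}·N(d₂) = 52.637106 − 32.707497 = 19.929609
φ(d₁) = (1/√(2π))·e^{−d₁²/2} = 0.280815
Γ = φ(d₁) / (S·σ·√T) = 0.009581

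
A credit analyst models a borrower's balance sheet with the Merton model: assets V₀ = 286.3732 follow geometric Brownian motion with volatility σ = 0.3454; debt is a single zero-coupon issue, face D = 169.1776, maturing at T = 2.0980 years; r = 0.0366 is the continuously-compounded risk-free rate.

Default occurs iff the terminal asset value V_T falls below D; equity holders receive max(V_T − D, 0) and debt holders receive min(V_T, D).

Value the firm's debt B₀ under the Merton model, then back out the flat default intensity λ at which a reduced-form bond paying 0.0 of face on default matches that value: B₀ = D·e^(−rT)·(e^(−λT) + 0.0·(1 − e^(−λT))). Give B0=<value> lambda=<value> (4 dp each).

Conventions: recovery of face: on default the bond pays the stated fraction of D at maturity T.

With assets at 286.3732 and a single debt payment of 169.1776 at 2.0980 years:
d₁ = [ln(V₀/D) + (r + σ²/2)T] / (σ√T)
   = [ln(286.3732/169.1776) + (0.0366 + 0.5·0.3454²)·2.0980] / (0.3454·√2.0980)
   = [0.526347 + 0.201934] / 0.500294 = 1.455706
d₂ = d₁ − σ√T = 1.455706 − 0.500294 = 0.955412
N(d₁) = 0.927263,  N(d₂) = 0.830315,  e^(−rT) = 0.926087
E₀ = V₀·N(d₁) − D·e^(−rT)·N(d₂)
   = 286.3732·0.927263 − 169.1776·0.926087·0.830315 = 135.455101
B₀ = V₀ − E₀ = 286.3732 − 135.455101 = 150.918099
e^(−λT) = (B₀·e^(rT)/D − 0)/(1 − 0) = (150.9181·1.079812/169.1776 − 0)/1 = 0.96326671
λ = −ln(0.96326671)/2.0980 = 0.017838

B0=150.9181 lambda=0.0178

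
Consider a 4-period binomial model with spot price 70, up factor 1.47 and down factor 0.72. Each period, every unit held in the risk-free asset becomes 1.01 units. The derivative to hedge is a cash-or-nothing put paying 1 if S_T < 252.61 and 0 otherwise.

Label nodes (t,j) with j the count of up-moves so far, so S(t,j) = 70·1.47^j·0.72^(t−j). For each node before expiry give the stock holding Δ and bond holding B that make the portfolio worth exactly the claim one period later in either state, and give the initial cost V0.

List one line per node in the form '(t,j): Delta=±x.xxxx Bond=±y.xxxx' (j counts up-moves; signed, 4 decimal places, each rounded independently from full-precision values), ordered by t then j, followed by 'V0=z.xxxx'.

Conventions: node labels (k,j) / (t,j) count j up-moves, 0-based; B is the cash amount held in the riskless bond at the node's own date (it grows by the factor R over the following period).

(0,0): Delta=-0.0011 Bond=1.0143
(1,0): Delta=0.0000 Bond=0.9706
(1,1): Delta=-0.0019 Bond=1.1099
(2,0): Delta=0.0000 Bond=0.9803
(2,1): Delta=0.0000 Bond=0.9803
(2,2): Delta=-0.0034 Bond=1.3442
(3,0): Delta=0.0000 Bond=0.9901
(3,1): Delta=0.0000 Bond=0.9901
(3,2): Delta=0.0000 Bond=0.9901
(3,3): Delta=-0.0060 Bond=1.9406
V0=0.9395

Risk-neutral probability p* = (R−d)/(u−d) = (1.01−0.72)/(1.47−0.72) = 0.3867.
Terminal payoffs: V(4,0)=1.0000, V(4,1)=1.0000, V(4,2)=1.0000, V(4,3)=1.0000, V(4,4)=0.0000
  t=3,j=0: stock 26.1274 → up 38.4072 (V=1.0000), down 18.8117 (V=1.0000). Price 0.9901; hedge Δ=0.0000, bond B=0.9901.
  t=3,j=1: stock 53.3434 → up 78.4147 (V=1.0000), down 38.4072 (V=1.0000). Price 0.9901; hedge Δ=0.0000, bond B=0.9901.
  t=3,j=2: stock 108.9094 → up 160.0968 (V=1.0000), down 78.4147 (V=1.0000). Price 0.9901; hedge Δ=0.0000, bond B=0.9901.
  t=3,j=3: stock 222.3566 → up 326.8642 (V=0.0000), down 160.0968 (V=1.0000). Price 0.6073; hedge Δ=-0.0060, bond B=1.9406.
  t=2,j=0: stock 36.2880 → up 53.3434 (V=0.9901), down 26.1274 (V=0.9901). Price 0.9803; hedge Δ=0.0000, bond B=0.9803.
  t=2,j=1: stock 74.0880 → up 108.9094 (V=0.9901), down 53.3434 (V=0.9901). Price 0.9803; hedge Δ=0.0000, bond B=0.9803.
  t=2,j=2: stock 151.2630 → up 222.3566 (V=0.6073), down 108.9094 (V=0.9901). Price 0.8337; hedge Δ=-0.0034, bond B=1.3442.
  t=1,j=0: stock 50.4000 → up 74.0880 (V=0.9803), down 36.2880 (V=0.9803). Price 0.9706; hedge Δ=0.0000, bond B=0.9706.
  t=1,j=1: stock 102.9000 → up 151.2630 (V=0.8337), down 74.0880 (V=0.9803). Price 0.9145; hedge Δ=-0.0019, bond B=1.1099.
  t=0,j=0: stock 70.0000 → up 102.9000 (V=0.9145), down 50.4000 (V=0.9706). Price 0.9395; hedge Δ=-0.0011, bond B=1.0143.
Verification: the root portfolio costs Δ(0,0)·S0 + B(0,0) = 0.9395, matching V0.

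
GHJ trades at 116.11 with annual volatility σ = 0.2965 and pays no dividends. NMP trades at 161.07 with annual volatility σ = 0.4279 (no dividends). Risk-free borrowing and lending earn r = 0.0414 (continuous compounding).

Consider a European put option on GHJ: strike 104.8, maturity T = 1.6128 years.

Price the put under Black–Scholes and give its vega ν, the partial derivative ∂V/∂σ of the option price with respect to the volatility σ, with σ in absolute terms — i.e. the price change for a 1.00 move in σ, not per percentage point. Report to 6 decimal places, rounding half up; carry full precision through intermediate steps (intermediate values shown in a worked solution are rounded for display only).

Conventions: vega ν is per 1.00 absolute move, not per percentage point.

price = 8.515320
ν = 48.000553

σ√T = 0.2965·√1.6128 = 0.376543
d₁ = (ln(S/K) + (r+σ²/2)T) / (σ√T) = (ln(116.11/104.8) + (0.0414+0.2965²/2)·1.6128) / 0.376543 = (0.102484 + 0.137662) / 0.376543 = 0.637766
d₂ = d₁ − σ√T = 0.637766 − 0.376543 = 0.261223
e^{−rT} = 0.935410
N(−d₁) = 0.261813,  N(−d₂) = 0.396960
Put price V = K·e^{−rT}·N(−d₂) − S·N(−d₁) = 38.914421 − 30.399101 = 8.515320
φ(d₁) = (1/√(2π))·e^{−d₁²/2} = 0.325527
ν = S·φ(d₁)·√T = 48.000553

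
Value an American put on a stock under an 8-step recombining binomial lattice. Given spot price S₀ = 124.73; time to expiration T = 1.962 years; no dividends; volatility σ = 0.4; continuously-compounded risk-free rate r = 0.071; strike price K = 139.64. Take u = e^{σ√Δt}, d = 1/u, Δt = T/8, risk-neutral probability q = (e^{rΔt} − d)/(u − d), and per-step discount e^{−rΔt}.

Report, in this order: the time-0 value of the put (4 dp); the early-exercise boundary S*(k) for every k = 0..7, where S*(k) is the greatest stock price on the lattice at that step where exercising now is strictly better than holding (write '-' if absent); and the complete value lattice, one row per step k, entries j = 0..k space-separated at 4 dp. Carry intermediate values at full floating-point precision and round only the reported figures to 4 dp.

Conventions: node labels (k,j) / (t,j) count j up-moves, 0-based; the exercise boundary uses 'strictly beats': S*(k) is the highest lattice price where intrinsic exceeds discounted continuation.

Δt=0.24525  u=1.21907  d=0.82030  q=0.49469  discount=0.98274
step 8 (expiry): payoffs max(K−S,0) = 114.0699 101.6392 83.1656 55.7111 14.9100 0.0000 0.0000 0.0000 0.0000
step 7: (k=7,j=0): S=31.1718, K−S=108.4682, hold=106.0577 ⇒ V=108.4682 exercise | (k=7,j=1): S=46.3257, K−S=93.3143, hold=90.9038 ⇒ V=93.3143 exercise | (k=7,j=2): S=68.8465, K−S=70.7935, hold=68.3831 ⇒ V=70.7935 exercise | (k=7,j=3): S=102.3154, K−S=37.3246, hold=34.9141 ⇒ V=37.3246 exercise | (k=7,j=4): S=152.0550, K−S=0.0000, hold=7.4042 ⇒ V=7.4042 continue | (k=7,j=5): S=225.9749, K−S=0.0000, hold=0.0000 ⇒ V=0.0000 continue | (k=7,j=6): S=335.8303, K−S=0.0000, hold=0.0000 ⇒ V=0.0000 continue | (k=7,j=7): S=499.0906, K−S=0.0000, hold=0.0000 ⇒ V=0.0000 continue  boundary S*=102.3154
step 6: (k=6,j=0): S=38.0008, K−S=101.6392, hold=99.2288 ⇒ V=101.6392 exercise | (k=6,j=1): S=56.4744, K−S=83.1656, hold=80.7551 ⇒ V=83.1656 exercise | (k=6,j=2): S=83.9289, K−S=55.7111, hold=53.3007 ⇒ V=55.7111 exercise | (k=6,j=3): S=124.7300, K−S=14.9100, hold=22.1346 ⇒ V=22.1346 continue | (k=6,j=4): S=185.3662, K−S=0.0000, hold=3.6768 ⇒ V=3.6768 continue | (k=6,j=5): S=275.4800, K−S=0.0000, hold=0.0000 ⇒ V=0.0000 continue | (k=6,j=6): S=409.4017, K−S=0.0000, hold=0.0000 ⇒ V=0.0000 continue  boundary S*=83.9289
step 5: (k=5,j=0): S=46.3257, K−S=93.3143, hold=90.9038 ⇒ V=93.3143 exercise | (k=5,j=1): S=68.8465, K−S=70.7935, hold=68.3831 ⇒ V=70.7935 exercise | (k=5,j=2): S=102.3154, K−S=37.3246, hold=38.4263 ⇒ V=38.4263 continue | (k=5,j=3): S=152.0550, K−S=0.0000, hold=12.7793 ⇒ V=12.7793 continue | (k=5,j=4): S=225.9749, K−S=0.0000, hold=1.8259 ⇒ V=1.8259 continue | (k=5,j=5): S=335.8303, K−S=0.0000, hold=0.0000 ⇒ V=0.0000 continue  boundary S*=68.8465
step 4: (k=4,j=0): S=56.4744, K−S=83.1656, hold=80.7551 ⇒ V=83.1656 exercise | (k=4,j=1): S=83.9289, K−S=55.7111, hold=53.8363 ⇒ V=55.7111 exercise | (k=4,j=2): S=124.7300, K−S=14.9100, hold=25.2948 ⇒ V=25.2948 continue | (k=4,j=3): S=185.3662, K−S=0.0000, hold=7.2337 ⇒ V=7.2337 continue | (k=4,j=4): S=275.4800, K−S=0.0000, hold=0.9067 ⇒ V=0.9067 continue  boundary S*=83.9289
step 3: (k=3,j=0): S=68.8465, K−S=70.7935, hold=68.3831 ⇒ V=70.7935 exercise | (k=3,j=1): S=102.3154, K−S=37.3246, hold=39.9626 ⇒ V=39.9626 continue | (k=3,j=2): S=152.0550, K−S=0.0000, hold=16.0778 ⇒ V=16.0778 continue | (k=3,j=3): S=225.9749, K−S=0.0000, hold=4.0330 ⇒ V=4.0330 continue  boundary S*=68.8465
step 2: (k=2,j=0): S=83.9289, K−S=55.7111, hold=54.5831 ⇒ V=55.7111 exercise | (k=2,j=1): S=124.7300, K−S=14.9100, hold=27.6613 ⇒ V=27.6613 continue | (k=2,j=2): S=185.3662, K−S=0.0000, hold=9.9447 ⇒ V=9.9447 continue  boundary S*=83.9289
step 1: (k=1,j=0): S=102.3154, K−S=37.3246, hold=41.1131 ⇒ V=41.1131 continue | (k=1,j=1): S=152.0550, K−S=0.0000, hold=18.5709 ⇒ V=18.5709 continue  boundary S*=-
step 0: (k=0,j=0): S=124.7300, K−S=14.9100, hold=29.4446 ⇒ V=29.4446 continue  boundary S*=-

price = 29.4446
boundary = - - 83.9289 68.8465 83.9289 68.8465 83.9289 102.3154
tree:
29.4446
41.1131 18.5709
55.7111 27.6613 9.9447
70.7935 39.9626 16.0778 4.0330
83.1656 55.7111 25.2948 7.2337 0.9067
93.3143 70.7935 38.4263 12.7793 1.8259 0.0000
101.6392 83.1656 55.7111 22.1346 3.6768 0.0000 0.0000
108.4682 93.3143 70.7935 37.3246 7.4042 0.0000 0.0000 0.0000
114.0699 101.6392 83.1656 55.7111 14.9100 0.0000 0.0000 0.0000 0.0000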